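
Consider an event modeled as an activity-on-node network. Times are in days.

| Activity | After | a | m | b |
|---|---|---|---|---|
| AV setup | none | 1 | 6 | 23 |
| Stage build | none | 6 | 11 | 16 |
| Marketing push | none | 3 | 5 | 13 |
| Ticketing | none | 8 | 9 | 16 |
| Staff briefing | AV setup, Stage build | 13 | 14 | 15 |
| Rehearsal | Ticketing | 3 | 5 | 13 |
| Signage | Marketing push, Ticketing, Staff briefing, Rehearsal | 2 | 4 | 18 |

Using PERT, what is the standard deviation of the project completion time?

3.16 days

te_AV setup = (1 + 4·6 + 23)/6 = 48/6 = 8; σ²_AV setup = ((23−1)/6)² = 13.444
te_Stage build = (6 + 4·11 + 16)/6 = 66/6 = 11; σ²_Stage build = ((16−6)/6)² = 2.778
te_Marketing push = (3 + 4·5 + 13)/6 = 36/6 = 6; σ²_Marketing push = ((13−3)/6)² = 2.778
te_Ticketing = (8 + 4·9 + 16)/6 = 60/6 = 10; σ²_Ticketing = ((16−8)/6)² = 1.778
te_Staff briefing = (13 + 4·14 + 15)/6 = 84/6 = 14; σ²_Staff briefing = ((15−13)/6)² = 0.111
te_Rehearsal = (3 + 4·5 + 13)/6 = 36/6 = 6; σ²_Rehearsal = ((13−3)/6)² = 2.778
te_Signage = (2 + 4·4 + 18)/6 = 36/6 = 6; σ²_Signage = ((18−2)/6)² = 7.111

Forward pass:
ES_AV setup = 0; EF_AV setup = 8
ES_Stage build = 0; EF_Stage build = 11
ES_Marketing push = 0; EF_Marketing push = 6
ES_Ticketing = 0; EF_Ticketing = 10
ES_Staff briefing = max(EF_AV setup=8, EF_Stage build=11) = 11; EF_Staff briefing = 11+14 = 25
ES_Rehearsal = 10; EF_Rehearsal = 10+6 = 16
ES_Signage = max(EF_Marketing push=6, EF_Ticketing=10, EF_Staff briefing=25, EF_Rehearsal=16) = 25; EF_Signage = 25+6 = 31
Expected project duration μ = 31 days. Critical path: Stage build → Staff briefing → Signage.

Variance along critical path = 2.778 + 0.111 + 7.111 = 10.000
σ = √10.000 = 3.162 days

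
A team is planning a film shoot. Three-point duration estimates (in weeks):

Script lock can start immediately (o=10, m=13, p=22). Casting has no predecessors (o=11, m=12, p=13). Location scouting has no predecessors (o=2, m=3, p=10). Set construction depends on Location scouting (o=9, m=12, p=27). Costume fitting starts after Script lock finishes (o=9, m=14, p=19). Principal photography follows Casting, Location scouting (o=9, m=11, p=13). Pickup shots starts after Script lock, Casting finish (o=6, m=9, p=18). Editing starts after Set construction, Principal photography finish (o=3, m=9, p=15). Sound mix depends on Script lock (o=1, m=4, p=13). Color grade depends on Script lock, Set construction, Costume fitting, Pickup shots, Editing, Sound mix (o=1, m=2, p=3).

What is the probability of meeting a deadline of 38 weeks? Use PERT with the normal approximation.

te_Script lock = (10 + 4·13 + 22)/6 = 84/6 = 14; σ²_Script lock = ((22−10)/6)² = 4.000
te_Casting = (11 + 4·12 + 13)/6 = 72/6 = 12; σ²_Casting = ((13−11)/6)² = 0.111
te_Location scouting = (2 + 4·3 + 10)/6 = 24/6 = 4; σ²_Location scouting = ((10−2)/6)² = 1.778
te_Set construction = (9 + 4·12 + 27)/6 = 84/6 = 14; σ²_Set construction = ((27−9)/6)² = 9.000
te_Costume fitting = (9 + 4·14 + 19)/6 = 84/6 = 14; σ²_Costume fitting = ((19−9)/6)² = 2.778
te_Principal photography = (9 + 4·11 + 13)/6 = 66/6 = 11; σ²_Principal photography = ((13−9)/6)² = 0.444
te_Pickup shots = (6 + 4·9 + 18)/6 = 60/6 = 10; σ²_Pickup shots = ((18−6)/6)² = 4.000
te_Editing = (3 + 4·9 + 15)/6 = 54/6 = 9; σ²_Editing = ((15−3)/6)² = 4.000
te_Sound mix = (1 + 4·4 + 13)/6 = 30/6 = 5; σ²_Sound mix = ((13−1)/6)² = 4.000
te_Color grade = (1 + 4·2 + 3)/6 = 12/6 = 2; σ²_Color grade = ((3−1)/6)² = 0.111

Forward pass:
ES_Script lock = 0; EF_Script lock = 14
ES_Casting = 0; EF_Casting = 12
ES_Location scouting = 0; EF_Location scouting = 4
ES_Set construction = 4; EF_Set construction = 4+14 = 18
ES_Costume fitting = 14; EF_Costume fitting = 14+14 = 28
ES_Principal photography = max(EF_Casting=12, EF_Location scouting=4) = 12; EF_Principal photography = 12+11 = 23
ES_Pickup shots = max(EF_Script lock=14, EF_Casting=12) = 14; EF_Pickup shots = 14+10 = 24
ES_Editing = max(EF_Set construction=18, EF_Principal photography=23) = 23; EF_Editing = 23+9 = 32
ES_Sound mix = 14; EF_Sound mix = 14+5 = 19
ES_Color grade = max(EF_Script lock=14, EF_Set construction=18, EF_Costume fitting=28, EF_Pickup shots=24, EF_Editing=32, EF_Sound mix=19) = 32; EF_Color grade = 32+2 = 34
Expected project duration μ = 34 weeks. Critical path: Casting → Principal photography → Editing → Color grade.

Variance along critical path = 0.111 + 0.444 + 4.000 + 0.111 = 4.667; σ = √4.667 = 2.160 weeks.
Z = (38 − 34) / 2.160 = 1.852
P(T ≤ 38) = Φ(1.852) ≈ 0.968

0.968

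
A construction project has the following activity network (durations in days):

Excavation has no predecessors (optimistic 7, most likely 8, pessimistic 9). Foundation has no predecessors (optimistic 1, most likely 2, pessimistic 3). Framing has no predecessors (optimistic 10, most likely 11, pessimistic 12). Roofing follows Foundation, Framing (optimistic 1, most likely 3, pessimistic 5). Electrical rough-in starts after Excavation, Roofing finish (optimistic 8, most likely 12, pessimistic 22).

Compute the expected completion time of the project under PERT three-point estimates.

27 days

te_Excavation = (7 + 4·8 + 9)/6 = 48/6 = 8
te_Foundation = (1 + 4·2 + 3)/6 = 12/6 = 2
te_Framing = (10 + 4·11 + 12)/6 = 66/6 = 11
te_Roofing = (1 + 4·3 + 5)/6 = 18/6 = 3
te_Electrical rough-in = (8 + 4·12 + 22)/6 = 78/6 = 13

Forward pass:
ES_Excavation = 0; EF_Excavation = 8
ES_Foundation = 0; EF_Foundation = 2
ES_Framing = 0; EF_Framing = 11
ES_Roofing = max(EF_Foundation=2, EF_Framing=11) = 11; EF_Roofing = 11+3 = 14
ES_Electrical rough-in = max(EF_Excavation=8, EF_Roofing=14) = 14; EF_Electrical rough-in = 14+13 = 27
Expected project duration μ = 27 days. Critical path: Framing → Roofing → Electrical rough-in.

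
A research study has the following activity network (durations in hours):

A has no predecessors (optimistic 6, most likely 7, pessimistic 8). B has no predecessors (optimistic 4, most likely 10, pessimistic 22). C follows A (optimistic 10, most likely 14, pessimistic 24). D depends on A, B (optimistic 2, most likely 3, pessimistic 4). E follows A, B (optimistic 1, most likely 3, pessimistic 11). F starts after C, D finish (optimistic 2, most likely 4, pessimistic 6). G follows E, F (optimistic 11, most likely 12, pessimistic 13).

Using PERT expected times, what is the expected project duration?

38 hours

te_A = (6 + 4·7 + 8)/6 = 42/6 = 7
te_B = (4 + 4·10 + 22)/6 = 66/6 = 11
te_C = (10 + 4·14 + 24)/6 = 90/6 = 15
te_D = (2 + 4·3 + 4)/6 = 18/6 = 3
te_E = (1 + 4·3 + 11)/6 = 24/6 = 4
te_F = (2 + 4·4 + 6)/6 = 24/6 = 4
te_G = (11 + 4·12 + 13)/6 = 72/6 = 12

Forward pass:
ES_A = 0; EF_A = 7
ES_B = 0; EF_B = 11
ES_C = 7; EF_C = 7+15 = 22
ES_D = max(EF_A=7, EF_B=11) = 11; EF_D = 11+3 = 14
ES_E = max(EF_A=7, EF_B=11) = 11; EF_E = 11+4 = 15
ES_F = max(EF_C=22, EF_D=14) = 22; EF_F = 22+4 = 26
ES_G = max(EF_E=15, EF_F=26) = 26; EF_G = 26+12 = 38
Expected project duration μ = 38 hours. Critical path: A → C → F → G.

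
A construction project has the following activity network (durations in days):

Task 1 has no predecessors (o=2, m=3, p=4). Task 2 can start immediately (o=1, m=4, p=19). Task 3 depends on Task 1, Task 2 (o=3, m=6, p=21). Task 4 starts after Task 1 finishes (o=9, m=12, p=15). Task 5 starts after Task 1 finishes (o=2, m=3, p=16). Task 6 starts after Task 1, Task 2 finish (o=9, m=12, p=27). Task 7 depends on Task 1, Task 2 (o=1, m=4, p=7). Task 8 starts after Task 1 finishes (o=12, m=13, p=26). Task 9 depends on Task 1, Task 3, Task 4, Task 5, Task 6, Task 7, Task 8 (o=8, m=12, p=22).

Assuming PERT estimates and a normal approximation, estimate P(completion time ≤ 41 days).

te_Task 1 = (2 + 4·3 + 4)/6 = 18/6 = 3; σ²_Task 1 = ((4−2)/6)² = 0.111
te_Task 2 = (1 + 4·4 + 19)/6 = 36/6 = 6; σ²_Task 2 = ((19−1)/6)² = 9.000
te_Task 3 = (3 + 4·6 + 21)/6 = 48/6 = 8; σ²_Task 3 = ((21−3)/6)² = 9.000
te_Task 4 = (9 + 4·12 + 15)/6 = 72/6 = 12; σ²_Task 4 = ((15−9)/6)² = 1.000
te_Task 5 = (2 + 4·3 + 16)/6 = 30/6 = 5; σ²_Task 5 = ((16−2)/6)² = 5.444
te_Task 6 = (9 + 4·12 + 27)/6 = 84/6 = 14; σ²_Task 6 = ((27−9)/6)² = 9.000
te_Task 7 = (1 + 4·4 + 7)/6 = 24/6 = 4; σ²_Task 7 = ((7−1)/6)² = 1.000
te_Task 8 = (12 + 4·13 + 26)/6 = 90/6 = 15; σ²_Task 8 = ((26−12)/6)² = 5.444
te_Task 9 = (8 + 4·12 + 22)/6 = 78/6 = 13; σ²_Task 9 = ((22−8)/6)² = 5.444

Forward pass:
ES_Task 1 = 0; EF_Task 1 = 3
ES_Task 2 = 0; EF_Task 2 = 6
ES_Task 3 = max(EF_Task 1=3, EF_Task 2=6) = 6; EF_Task 3 = 6+8 = 14
ES_Task 4 = 3; EF_Task 4 = 3+12 = 15
ES_Task 5 = 3; EF_Task 5 = 3+5 = 8
ES_Task 6 = max(EF_Task 1=3, EF_Task 2=6) = 6; EF_Task 6 = 6+14 = 20
ES_Task 7 = max(EF_Task 1=3, EF_Task 2=6) = 6; EF_Task 7 = 6+4 = 10
ES_Task 8 = 3; EF_Task 8 = 3+15 = 18
ES_Task 9 = max(EF_Task 1=3, EF_Task 3=14, EF_Task 4=15, EF_Task 5=8, EF_Task 6=20, EF_Task 7=10, EF_Task 8=18) = 20; EF_Task 9 = 20+13 = 33
Expected project duration μ = 33 days. Critical path: Task 2 → Task 6 → Task 9.

Variance along critical path = 9.000 + 9.000 + 5.444 = 23.444; σ = √23.444 = 4.842 days.
Z = (41 − 33) / 4.842 = 1.652
P(T ≤ 41) = Φ(1.652) ≈ 0.951

0.951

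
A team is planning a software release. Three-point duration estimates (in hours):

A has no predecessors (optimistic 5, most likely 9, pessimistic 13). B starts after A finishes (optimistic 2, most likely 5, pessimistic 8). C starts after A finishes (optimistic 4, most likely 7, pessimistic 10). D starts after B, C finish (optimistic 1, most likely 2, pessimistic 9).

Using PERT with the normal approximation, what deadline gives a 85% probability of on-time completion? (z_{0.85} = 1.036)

te_A = (5 + 4·9 + 13)/6 = 54/6 = 9; σ²_A = ((13−5)/6)² = 1.778
te_B = (2 + 4·5 + 8)/6 = 30/6 = 5; σ²_B = ((8−2)/6)² = 1.000
te_C = (4 + 4·7 + 10)/6 = 42/6 = 7; σ²_C = ((10−4)/6)² = 1.000
te_D = (1 + 4·2 + 9)/6 = 18/6 = 3; σ²_D = ((9−1)/6)² = 1.778

Forward pass:
ES_A = 0; EF_A = 9
ES_B = 9; EF_B = 9+5 = 14
ES_C = 9; EF_C = 9+7 = 16
ES_D = max(EF_B=14, EF_C=16) = 16; EF_D = 16+3 = 19
Expected project duration μ = 19 hours. Critical path: A → C → D.

Variance along critical path = 1.778 + 1.000 + 1.778 = 4.556; σ = 2.134 hours.
D = μ + z·σ = 19 + 1.036·2.134 = 21.2 hours

21.2 hours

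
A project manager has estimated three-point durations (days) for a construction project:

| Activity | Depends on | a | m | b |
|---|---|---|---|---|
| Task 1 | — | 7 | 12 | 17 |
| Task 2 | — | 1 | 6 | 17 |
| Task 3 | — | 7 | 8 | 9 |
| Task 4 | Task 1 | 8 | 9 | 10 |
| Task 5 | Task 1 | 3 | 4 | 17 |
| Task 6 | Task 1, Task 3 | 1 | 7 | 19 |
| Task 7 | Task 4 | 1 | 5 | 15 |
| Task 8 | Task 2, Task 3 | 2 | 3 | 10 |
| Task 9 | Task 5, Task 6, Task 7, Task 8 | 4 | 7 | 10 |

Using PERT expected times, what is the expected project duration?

te_Task 1 = (7 + 4·12 + 17)/6 = 72/6 = 12
te_Task 2 = (1 + 4·6 + 17)/6 = 42/6 = 7
te_Task 3 = (7 + 4·8 + 9)/6 = 48/6 = 8
te_Task 4 = (8 + 4·9 + 10)/6 = 54/6 = 9
te_Task 5 = (3 + 4·4 + 17)/6 = 36/6 = 6
te_Task 6 = (1 + 4·7 + 19)/6 = 48/6 = 8
te_Task 7 = (1 + 4·5 + 15)/6 = 36/6 = 6
te_Task 8 = (2 + 4·3 + 10)/6 = 24/6 = 4
te_Task 9 = (4 + 4·7 + 10)/6 = 42/6 = 7

Forward pass:
ES_Task 1 = 0; EF_Task 1 = 12
ES_Task 2 = 0; EF_Task 2 = 7
ES_Task 3 = 0; EF_Task 3 = 8
ES_Task 4 = 12; EF_Task 4 = 12+9 = 21
ES_Task 5 = 12; EF_Task 5 = 12+6 = 18
ES_Task 6 = max(EF_Task 1=12, EF_Task 3=8) = 12; EF_Task 6 = 12+8 = 20
ES_Task 7 = 21; EF_Task 7 = 21+6 = 27
ES_Task 8 = max(EF_Task 2=7, EF_Task 3=8) = 8; EF_Task 8 = 8+4 = 12
ES_Task 9 = max(EF_Task 5=18, EF_Task 6=20, EF_Task 7=27, EF_Task 8=12) = 27; EF_Task 9 = 27+7 = 34
Expected project duration μ = 34 days. Critical path: Task 1 → Task 4 → Task 7 → Task 9.

34 days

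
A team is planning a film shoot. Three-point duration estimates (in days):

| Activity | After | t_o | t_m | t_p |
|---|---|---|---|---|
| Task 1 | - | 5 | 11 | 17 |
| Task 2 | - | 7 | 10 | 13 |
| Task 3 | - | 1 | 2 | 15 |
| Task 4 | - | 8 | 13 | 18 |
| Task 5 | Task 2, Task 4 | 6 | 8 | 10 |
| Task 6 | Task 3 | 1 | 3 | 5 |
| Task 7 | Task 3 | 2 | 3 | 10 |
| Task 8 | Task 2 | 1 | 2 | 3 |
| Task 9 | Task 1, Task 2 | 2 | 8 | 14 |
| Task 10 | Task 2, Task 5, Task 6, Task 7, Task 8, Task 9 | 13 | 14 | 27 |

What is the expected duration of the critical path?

37 days

te_Task 1 = (5 + 4·11 + 17)/6 = 66/6 = 11
te_Task 2 = (7 + 4·10 + 13)/6 = 60/6 = 10
te_Task 3 = (1 + 4·2 + 15)/6 = 24/6 = 4
te_Task 4 = (8 + 4·13 + 18)/6 = 78/6 = 13
te_Task 5 = (6 + 4·8 + 10)/6 = 48/6 = 8
te_Task 6 = (1 + 4·3 + 5)/6 = 18/6 = 3
te_Task 7 = (2 + 4·3 + 10)/6 = 24/6 = 4
te_Task 8 = (1 + 4·2 + 3)/6 = 12/6 = 2
te_Task 9 = (2 + 4·8 + 14)/6 = 48/6 = 8
te_Task 10 = (13 + 4·14 + 27)/6 = 96/6 = 16

Forward pass:
ES_Task 1 = 0; EF_Task 1 = 11
ES_Task 2 = 0; EF_Task 2 = 10
ES_Task 3 = 0; EF_Task 3 = 4
ES_Task 4 = 0; EF_Task 4 = 13
ES_Task 5 = max(EF_Task 2=10, EF_Task 4=13) = 13; EF_Task 5 = 13+8 = 21
ES_Task 6 = 4; EF_Task 6 = 4+3 = 7
ES_Task 7 = 4; EF_Task 7 = 4+4 = 8
ES_Task 8 = 10; EF_Task 8 = 10+2 = 12
ES_Task 9 = max(EF_Task 1=11, EF_Task 2=10) = 11; EF_Task 9 = 11+8 = 19
ES_Task 10 = max(EF_Task 2=10, EF_Task 5=21, EF_Task 6=7, EF_Task 7=8, EF_Task 8=12, EF_Task 9=19) = 21; EF_Task 10 = 21+16 = 37
Expected project duration μ = 37 days. Critical path: Task 4 → Task 5 → Task 10.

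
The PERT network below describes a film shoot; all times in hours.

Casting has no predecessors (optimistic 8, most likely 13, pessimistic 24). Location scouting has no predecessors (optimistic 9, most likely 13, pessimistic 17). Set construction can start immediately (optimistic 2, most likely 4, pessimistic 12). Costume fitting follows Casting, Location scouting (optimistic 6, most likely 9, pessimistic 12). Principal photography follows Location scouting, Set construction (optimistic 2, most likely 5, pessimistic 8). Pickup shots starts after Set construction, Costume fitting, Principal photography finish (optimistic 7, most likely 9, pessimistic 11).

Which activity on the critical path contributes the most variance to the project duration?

te_Casting = (8 + 4·13 + 24)/6 = 84/6 = 14; σ²_Casting = ((24−8)/6)² = 7.111
te_Location scouting = (9 + 4·13 + 17)/6 = 78/6 = 13; σ²_Location scouting = ((17−9)/6)² = 1.778
te_Set construction = (2 + 4·4 + 12)/6 = 30/6 = 5; σ²_Set construction = ((12−2)/6)² = 2.778
te_Costume fitting = (6 + 4·9 + 12)/6 = 54/6 = 9; σ²_Costume fitting = ((12−6)/6)² = 1.000
te_Principal photography = (2 + 4·5 + 8)/6 = 30/6 = 5; σ²_Principal photography = ((8−2)/6)² = 1.000
te_Pickup shots = (7 + 4·9 + 11)/6 = 54/6 = 9; σ²_Pickup shots = ((11−7)/6)² = 0.444

Forward pass:
ES_Casting = 0; EF_Casting = 14
ES_Location scouting = 0; EF_Location scouting = 13
ES_Set construction = 0; EF_Set construction = 5
ES_Costume fitting = max(EF_Casting=14, EF_Location scouting=13) = 14; EF_Costume fitting = 14+9 = 23
ES_Principal photography = max(EF_Location scouting=13, EF_Set construction=5) = 13; EF_Principal photography = 13+5 = 18
ES_Pickup shots = max(EF_Set construction=5, EF_Costume fitting=23, EF_Principal photography=18) = 23; EF_Pickup shots = 23+9 = 32
Expected project duration μ = 32 hours. Critical path: Casting → Costume fitting → Pickup shots.

Variances on critical path: σ²_Casting=7.111, σ²_Costume fitting=1.000, σ²_Pickup shots=0.444.
Largest is σ²_Casting = 7.111.

Casting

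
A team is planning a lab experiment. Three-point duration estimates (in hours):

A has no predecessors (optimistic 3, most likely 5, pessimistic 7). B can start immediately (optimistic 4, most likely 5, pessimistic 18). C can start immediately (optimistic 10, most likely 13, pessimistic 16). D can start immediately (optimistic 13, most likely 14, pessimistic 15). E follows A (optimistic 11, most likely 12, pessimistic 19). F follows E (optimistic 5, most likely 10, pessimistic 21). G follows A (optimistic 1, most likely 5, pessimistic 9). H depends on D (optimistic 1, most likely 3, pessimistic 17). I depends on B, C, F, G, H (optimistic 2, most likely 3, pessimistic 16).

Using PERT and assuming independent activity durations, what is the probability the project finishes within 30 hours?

te_A = (3 + 4·5 + 7)/6 = 30/6 = 5; σ²_A = ((7−3)/6)² = 0.444
te_B = (4 + 4·5 + 18)/6 = 42/6 = 7; σ²_B = ((18−4)/6)² = 5.444
te_C = (10 + 4·13 + 16)/6 = 78/6 = 13; σ²_C = ((16−10)/6)² = 1.000
te_D = (13 + 4·14 + 15)/6 = 84/6 = 14; σ²_D = ((15−13)/6)² = 0.111
te_E = (11 + 4·12 + 19)/6 = 78/6 = 13; σ²_E = ((19−11)/6)² = 1.778
te_F = (5 + 4·10 + 21)/6 = 66/6 = 11; σ²_F = ((21−5)/6)² = 7.111
te_G = (1 + 4·5 + 9)/6 = 30/6 = 5; σ²_G = ((9−1)/6)² = 1.778
te_H = (1 + 4·3 + 17)/6 = 30/6 = 5; σ²_H = ((17−1)/6)² = 7.111
te_I = (2 + 4·3 + 16)/6 = 30/6 = 5; σ²_I = ((16−2)/6)² = 5.444

Forward pass:
ES_A = 0; EF_A = 5
ES_B = 0; EF_B = 7
ES_C = 0; EF_C = 13
ES_D = 0; EF_D = 14
ES_E = 5; EF_E = 5+13 = 18
ES_F = 18; EF_F = 18+11 = 29
ES_G = 5; EF_G = 5+5 = 10
ES_H = 14; EF_H = 14+5 = 19
ES_I = max(EF_B=7, EF_C=13, EF_F=29, EF_G=10, EF_H=19) = 29; EF_I = 29+5 = 34
Expected project duration μ = 34 hours. Critical path: A → E → F → I.

Variance along critical path = 0.444 + 1.778 + 7.111 + 5.444 = 14.778; σ = √14.778 = 3.844 hours.
Z = (30 − 34) / 3.844 = -1.041
P(T ≤ 30) = Φ(-1.041) ≈ 0.149

0.149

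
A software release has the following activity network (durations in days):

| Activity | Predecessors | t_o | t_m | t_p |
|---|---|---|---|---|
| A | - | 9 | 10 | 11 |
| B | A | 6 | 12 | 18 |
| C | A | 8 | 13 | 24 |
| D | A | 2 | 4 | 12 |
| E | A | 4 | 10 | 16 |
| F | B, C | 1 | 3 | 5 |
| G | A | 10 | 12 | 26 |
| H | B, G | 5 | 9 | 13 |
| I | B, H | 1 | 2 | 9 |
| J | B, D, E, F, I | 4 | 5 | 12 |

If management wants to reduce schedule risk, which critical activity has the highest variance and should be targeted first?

te_A = (9 + 4·10 + 11)/6 = 60/6 = 10; σ²_A = ((11−9)/6)² = 0.111
te_B = (6 + 4·12 + 18)/6 = 72/6 = 12; σ²_B = ((18−6)/6)² = 4.000
te_C = (8 + 4·13 + 24)/6 = 84/6 = 14; σ²_C = ((24−8)/6)² = 7.111
te_D = (2 + 4·4 + 12)/6 = 30/6 = 5; σ²_D = ((12−2)/6)² = 2.778
te_E = (4 + 4·10 + 16)/6 = 60/6 = 10; σ²_E = ((16−4)/6)² = 4.000
te_F = (1 + 4·3 + 5)/6 = 18/6 = 3; σ²_F = ((5−1)/6)² = 0.444
te_G = (10 + 4·12 + 26)/6 = 84/6 = 14; σ²_G = ((26−10)/6)² = 7.111
te_H = (5 + 4·9 + 13)/6 = 54/6 = 9; σ²_H = ((13−5)/6)² = 1.778
te_I = (1 + 4·2 + 9)/6 = 18/6 = 3; σ²_I = ((9−1)/6)² = 1.778
te_J = (4 + 4·5 + 12)/6 = 36/6 = 6; σ²_J = ((12−4)/6)² = 1.778

Forward pass:
ES_A = 0; EF_A = 10
ES_B = 10; EF_B = 10+12 = 22
ES_C = 10; EF_C = 10+14 = 24
ES_D = 10; EF_D = 10+5 = 15
ES_E = 10; EF_E = 10+10 = 20
ES_F = max(EF_B=22, EF_C=24) = 24; EF_F = 24+3 = 27
ES_G = 10; EF_G = 10+14 = 24
ES_H = max(EF_B=22, EF_G=24) = 24; EF_H = 24+9 = 33
ES_I = max(EF_B=22, EF_H=33) = 33; EF_I = 33+3 = 36
ES_J = max(EF_B=22, EF_D=15, EF_E=20, EF_F=27, EF_I=36) = 36; EF_J = 36+6 = 42
Expected project duration μ = 42 days. Critical path: A → G → H → I → J.

Variances on critical path: σ²_A=0.111, σ²_G=7.111, σ²_H=1.778, σ²_I=1.778, σ²_J=1.778.
Largest is σ²_G = 7.111.

G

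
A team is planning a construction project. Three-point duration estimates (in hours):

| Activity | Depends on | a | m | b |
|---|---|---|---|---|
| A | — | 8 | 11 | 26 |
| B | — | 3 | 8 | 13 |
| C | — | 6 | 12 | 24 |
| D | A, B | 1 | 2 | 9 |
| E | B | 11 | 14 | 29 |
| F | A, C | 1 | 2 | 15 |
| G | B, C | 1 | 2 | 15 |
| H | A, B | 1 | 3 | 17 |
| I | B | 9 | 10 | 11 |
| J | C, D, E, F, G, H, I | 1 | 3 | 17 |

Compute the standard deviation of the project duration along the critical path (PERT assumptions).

te_A = (8 + 4·11 + 26)/6 = 78/6 = 13; σ²_A = ((26−8)/6)² = 9.000
te_B = (3 + 4·8 + 13)/6 = 48/6 = 8; σ²_B = ((13−3)/6)² = 2.778
te_C = (6 + 4·12 + 24)/6 = 78/6 = 13; σ²_C = ((24−6)/6)² = 9.000
te_D = (1 + 4·2 + 9)/6 = 18/6 = 3; σ²_D = ((9−1)/6)² = 1.778
te_E = (11 + 4·14 + 29)/6 = 96/6 = 16; σ²_E = ((29−11)/6)² = 9.000
te_F = (1 + 4·2 + 15)/6 = 24/6 = 4; σ²_F = ((15−1)/6)² = 5.444
te_G = (1 + 4·2 + 15)/6 = 24/6 = 4; σ²_G = ((15−1)/6)² = 5.444
te_H = (1 + 4·3 + 17)/6 = 30/6 = 5; σ²_H = ((17−1)/6)² = 7.111
te_I = (9 + 4·10 + 11)/6 = 60/6 = 10; σ²_I = ((11−9)/6)² = 0.111
te_J = (1 + 4·3 + 17)/6 = 30/6 = 5; σ²_J = ((17−1)/6)² = 7.111

Forward pass:
ES_A = 0; EF_A = 13
ES_B = 0; EF_B = 8
ES_C = 0; EF_C = 13
ES_D = max(EF_A=13, EF_B=8) = 13; EF_D = 13+3 = 16
ES_E = 8; EF_E = 8+16 = 24
ES_F = max(EF_A=13, EF_C=13) = 13; EF_F = 13+4 = 17
ES_G = max(EF_B=8, EF_C=13) = 13; EF_G = 13+4 = 17
ES_H = max(EF_A=13, EF_B=8) = 13; EF_H = 13+5 = 18
ES_I = 8; EF_I = 8+10 = 18
ES_J = max(EF_C=13, EF_D=16, EF_E=24, EF_F=17, EF_G=17, EF_H=18, EF_I=18) = 24; EF_J = 24+5 = 29
Expected project duration μ = 29 hours. Critical path: B → E → J.

Variance along critical path = 2.778 + 9.000 + 7.111 = 18.889
σ = √18.889 = 4.346 hours

4.35 hours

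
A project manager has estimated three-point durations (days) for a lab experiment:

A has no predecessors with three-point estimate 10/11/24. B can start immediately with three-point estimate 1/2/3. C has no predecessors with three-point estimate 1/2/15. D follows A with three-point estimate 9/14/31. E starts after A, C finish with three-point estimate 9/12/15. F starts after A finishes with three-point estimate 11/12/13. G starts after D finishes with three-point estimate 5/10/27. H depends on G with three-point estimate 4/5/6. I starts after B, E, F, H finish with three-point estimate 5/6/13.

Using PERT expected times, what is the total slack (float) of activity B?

te_A = (10 + 4·11 + 24)/6 = 78/6 = 13
te_B = (1 + 4·2 + 3)/6 = 12/6 = 2
te_C = (1 + 4·2 + 15)/6 = 24/6 = 4
te_D = (9 + 4·14 + 31)/6 = 96/6 = 16
te_E = (9 + 4·12 + 15)/6 = 72/6 = 12
te_F = (11 + 4·12 + 13)/6 = 72/6 = 12
te_G = (5 + 4·10 + 27)/6 = 72/6 = 12
te_H = (4 + 4·5 + 6)/6 = 30/6 = 5
te_I = (5 + 4·6 + 13)/6 = 42/6 = 7

Forward pass:
ES_A = 0; EF_A = 13
ES_B = 0; EF_B = 2
ES_C = 0; EF_C = 4
ES_D = 13; EF_D = 13+16 = 29
ES_E = max(EF_A=13, EF_C=4) = 13; EF_E = 13+12 = 25
ES_F = 13; EF_F = 13+12 = 25
ES_G = 29; EF_G = 29+12 = 41
ES_H = 41; EF_H = 41+5 = 46
ES_I = max(EF_B=2, EF_E=25, EF_F=25, EF_H=46) = 46; EF_I = 46+7 = 53
Expected project duration μ = 53 days. Critical path: A → D → G → H → I.

Backward pass:
LF_I = 53; LS_I = 53−7 = 46
LF_H = LS_I = 46; LS_H = 46−5 = 41
LF_G = LS_H = 41; LS_G = 41−12 = 29
LF_F = LS_I = 46; LS_F = 46−12 = 34
LF_E = LS_I = 46; LS_E = 46−12 = 34
LF_D = LS_G = 29; LS_D = 29−16 = 13
LF_C = LS_E = 34; LS_C = 34−4 = 30
LF_B = LS_I = 46; LS_B = 46−2 = 44
LF_A = min(LS_D=13, LS_E=34, LS_F=34) = 13; LS_A = 13−13 = 0
Slack_B = LS_B − ES_B = 44 − 0 = 44

44 days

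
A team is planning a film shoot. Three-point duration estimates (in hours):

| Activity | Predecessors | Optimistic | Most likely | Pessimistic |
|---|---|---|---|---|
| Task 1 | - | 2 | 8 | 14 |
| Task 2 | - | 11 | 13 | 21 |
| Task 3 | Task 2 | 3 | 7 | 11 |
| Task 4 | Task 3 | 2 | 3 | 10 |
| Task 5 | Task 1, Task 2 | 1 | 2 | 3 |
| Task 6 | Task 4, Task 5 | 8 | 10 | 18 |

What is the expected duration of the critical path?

te_Task 1 = (2 + 4·8 + 14)/6 = 48/6 = 8
te_Task 2 = (11 + 4·13 + 21)/6 = 84/6 = 14
te_Task 3 = (3 + 4·7 + 11)/6 = 42/6 = 7
te_Task 4 = (2 + 4·3 + 10)/6 = 24/6 = 4
te_Task 5 = (1 + 4·2 + 3)/6 = 12/6 = 2
te_Task 6 = (8 + 4·10 + 18)/6 = 66/6 = 11

Forward pass:
ES_Task 1 = 0; EF_Task 1 = 8
ES_Task 2 = 0; EF_Task 2 = 14
ES_Task 3 = 14; EF_Task 3 = 14+7 = 21
ES_Task 4 = 21; EF_Task 4 = 21+4 = 25
ES_Task 5 = max(EF_Task 1=8, EF_Task 2=14) = 14; EF_Task 5 = 14+2 = 16
ES_Task 6 = max(EF_Task 4=25, EF_Task 5=16) = 25; EF_Task 6 = 25+11 = 36
Expected project duration μ = 36 hours. Critical path: Task 2 → Task 3 → Task 4 → Task 6.

36 hours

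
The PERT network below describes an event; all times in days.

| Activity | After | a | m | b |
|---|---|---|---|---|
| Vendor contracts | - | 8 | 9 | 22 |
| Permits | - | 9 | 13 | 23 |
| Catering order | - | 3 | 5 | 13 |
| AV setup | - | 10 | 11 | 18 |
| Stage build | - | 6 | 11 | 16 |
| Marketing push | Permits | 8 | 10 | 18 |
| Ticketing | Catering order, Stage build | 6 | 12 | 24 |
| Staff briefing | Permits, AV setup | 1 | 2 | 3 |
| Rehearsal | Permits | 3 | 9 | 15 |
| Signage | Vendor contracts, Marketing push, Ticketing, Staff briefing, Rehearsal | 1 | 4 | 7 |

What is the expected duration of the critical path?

te_Vendor contracts = (8 + 4·9 + 22)/6 = 66/6 = 11
te_Permits = (9 + 4·13 + 23)/6 = 84/6 = 14
te_Catering order = (3 + 4·5 + 13)/6 = 36/6 = 6
te_AV setup = (10 + 4·11 + 18)/6 = 72/6 = 12
te_Stage build = (6 + 4·11 + 16)/6 = 66/6 = 11
te_Marketing push = (8 + 4·10 + 18)/6 = 66/6 = 11
te_Ticketing = (6 + 4·12 + 24)/6 = 78/6 = 13
te_Staff briefing = (1 + 4·2 + 3)/6 = 12/6 = 2
te_Rehearsal = (3 + 4·9 + 15)/6 = 54/6 = 9
te_Signage = (1 + 4·4 + 7)/6 = 24/6 = 4

Forward pass:
ES_Vendor contracts = 0; EF_Vendor contracts = 11
ES_Permits = 0; EF_Permits = 14
ES_Catering order = 0; EF_Catering order = 6
ES_AV setup = 0; EF_AV setup = 12
ES_Stage build = 0; EF_Stage build = 11
ES_Marketing push = 14; EF_Marketing push = 14+11 = 25
ES_Ticketing = max(EF_Catering order=6, EF_Stage build=11) = 11; EF_Ticketing = 11+13 = 24
ES_Staff briefing = max(EF_Permits=14, EF_AV setup=12) = 14; EF_Staff briefing = 14+2 = 16
ES_Rehearsal = 14; EF_Rehearsal = 14+9 = 23
ES_Signage = max(EF_Vendor contracts=11, EF_Marketing push=25, EF_Ticketing=24, EF_Staff briefing=16, EF_Rehearsal=23) = 25; EF_Signage = 25+4 = 29
Expected project duration μ = 29 days. Critical path: Permits → Marketing push → Signage.

29 days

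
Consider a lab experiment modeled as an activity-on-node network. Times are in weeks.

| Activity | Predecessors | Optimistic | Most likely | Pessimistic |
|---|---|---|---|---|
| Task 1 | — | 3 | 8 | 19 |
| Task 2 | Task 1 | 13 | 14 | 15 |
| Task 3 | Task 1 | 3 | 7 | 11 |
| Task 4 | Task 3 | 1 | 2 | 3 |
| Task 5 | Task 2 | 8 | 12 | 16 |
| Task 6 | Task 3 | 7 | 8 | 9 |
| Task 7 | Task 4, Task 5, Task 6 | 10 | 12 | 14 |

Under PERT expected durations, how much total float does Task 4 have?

te_Task 1 = (3 + 4·8 + 19)/6 = 54/6 = 9
te_Task 2 = (13 + 4·14 + 15)/6 = 84/6 = 14
te_Task 3 = (3 + 4·7 + 11)/6 = 42/6 = 7
te_Task 4 = (1 + 4·2 + 3)/6 = 12/6 = 2
te_Task 5 = (8 + 4·12 + 16)/6 = 72/6 = 12
te_Task 6 = (7 + 4·8 + 9)/6 = 48/6 = 8
te_Task 7 = (10 + 4·12 + 14)/6 = 72/6 = 12

Forward pass:
ES_Task 1 = 0; EF_Task 1 = 9
ES_Task 2 = 9; EF_Task 2 = 9+14 = 23
ES_Task 3 = 9; EF_Task 3 = 9+7 = 16
ES_Task 4 = 16; EF_Task 4 = 16+2 = 18
ES_Task 5 = 23; EF_Task 5 = 23+12 = 35
ES_Task 6 = 16; EF_Task 6 = 16+8 = 24
ES_Task 7 = max(EF_Task 4=18, EF_Task 5=35, EF_Task 6=24) = 35; EF_Task 7 = 35+12 = 47
Expected project duration μ = 47 weeks. Critical path: Task 1 → Task 2 → Task 5 → Task 7.

Backward pass:
LF_Task 7 = 47; LS_Task 7 = 47−12 = 35
LF_Task 6 = LS_Task 7 = 35; LS_Task 6 = 35−8 = 27
LF_Task 5 = LS_Task 7 = 35; LS_Task 5 = 35−12 = 23
LF_Task 4 = LS_Task 7 = 35; LS_Task 4 = 35−2 = 33
LF_Task 3 = min(LS_Task 4=33, LS_Task 6=27) = 27; LS_Task 3 = 27−7 = 20
LF_Task 2 = LS_Task 5 = 23; LS_Task 2 = 23−14 = 9
LF_Task 1 = min(LS_Task 2=9, LS_Task 3=20) = 9; LS_Task 1 = 9−9 = 0
Slack_Task 4 = LS_Task 4 − ES_Task 4 = 33 − 16 = 17

17 weeks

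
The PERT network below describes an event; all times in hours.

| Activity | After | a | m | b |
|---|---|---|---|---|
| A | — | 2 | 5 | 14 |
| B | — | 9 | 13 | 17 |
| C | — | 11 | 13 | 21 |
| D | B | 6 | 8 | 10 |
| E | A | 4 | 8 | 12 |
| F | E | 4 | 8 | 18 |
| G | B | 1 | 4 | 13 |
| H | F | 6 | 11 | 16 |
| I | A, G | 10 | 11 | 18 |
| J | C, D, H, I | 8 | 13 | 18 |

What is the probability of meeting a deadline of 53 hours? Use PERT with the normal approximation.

0.929

te_A = (2 + 4·5 + 14)/6 = 36/6 = 6; σ²_A = ((14−2)/6)² = 4.000
te_B = (9 + 4·13 + 17)/6 = 78/6 = 13; σ²_B = ((17−9)/6)² = 1.778
te_C = (11 + 4·13 + 21)/6 = 84/6 = 14; σ²_C = ((21−11)/6)² = 2.778
te_D = (6 + 4·8 + 10)/6 = 48/6 = 8; σ²_D = ((10−6)/6)² = 0.444
te_E = (4 + 4·8 + 12)/6 = 48/6 = 8; σ²_E = ((12−4)/6)² = 1.778
te_F = (4 + 4·8 + 18)/6 = 54/6 = 9; σ²_F = ((18−4)/6)² = 5.444
te_G = (1 + 4·4 + 13)/6 = 30/6 = 5; σ²_G = ((13−1)/6)² = 4.000
te_H = (6 + 4·11 + 16)/6 = 66/6 = 11; σ²_H = ((16−6)/6)² = 2.778
te_I = (10 + 4·11 + 18)/6 = 72/6 = 12; σ²_I = ((18−10)/6)² = 1.778
te_J = (8 + 4·13 + 18)/6 = 78/6 = 13; σ²_J = ((18−8)/6)² = 2.778

Forward pass:
ES_A = 0; EF_A = 6
ES_B = 0; EF_B = 13
ES_C = 0; EF_C = 14
ES_D = 13; EF_D = 13+8 = 21
ES_E = 6; EF_E = 6+8 = 14
ES_F = 14; EF_F = 14+9 = 23
ES_G = 13; EF_G = 13+5 = 18
ES_H = 23; EF_H = 23+11 = 34
ES_I = max(EF_A=6, EF_G=18) = 18; EF_I = 18+12 = 30
ES_J = max(EF_C=14, EF_D=21, EF_H=34, EF_I=30) = 34; EF_J = 34+13 = 47
Expected project duration μ = 47 hours. Critical path: A → E → F → H → J.

Variance along critical path = 4.000 + 1.778 + 5.444 + 2.778 + 2.778 = 16.778; σ = √16.778 = 4.096 hours.
Z = (53 − 47) / 4.096 = 1.465
P(T ≤ 53) = Φ(1.465) ≈ 0.929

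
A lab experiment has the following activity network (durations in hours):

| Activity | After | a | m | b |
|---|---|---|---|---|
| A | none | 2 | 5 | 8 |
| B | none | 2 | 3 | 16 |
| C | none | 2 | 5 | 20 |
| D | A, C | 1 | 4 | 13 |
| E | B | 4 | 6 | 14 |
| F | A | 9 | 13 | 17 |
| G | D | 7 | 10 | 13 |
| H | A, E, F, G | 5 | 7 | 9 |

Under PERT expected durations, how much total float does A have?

te_A = (2 + 4·5 + 8)/6 = 30/6 = 5
te_B = (2 + 4·3 + 16)/6 = 30/6 = 5
te_C = (2 + 4·5 + 20)/6 = 42/6 = 7
te_D = (1 + 4·4 + 13)/6 = 30/6 = 5
te_E = (4 + 4·6 + 14)/6 = 42/6 = 7
te_F = (9 + 4·13 + 17)/6 = 78/6 = 13
te_G = (7 + 4·10 + 13)/6 = 60/6 = 10
te_H = (5 + 4·7 + 9)/6 = 42/6 = 7

Forward pass:
ES_A = 0; EF_A = 5
ES_B = 0; EF_B = 5
ES_C = 0; EF_C = 7
ES_D = max(EF_A=5, EF_C=7) = 7; EF_D = 7+5 = 12
ES_E = 5; EF_E = 5+7 = 12
ES_F = 5; EF_F = 5+13 = 18
ES_G = 12; EF_G = 12+10 = 22
ES_H = max(EF_A=5, EF_E=12, EF_F=18, EF_G=22) = 22; EF_H = 22+7 = 29
Expected project duration μ = 29 hours. Critical path: C → D → G → H.

Backward pass:
LF_H = 29; LS_H = 29−7 = 22
LF_G = LS_H = 22; LS_G = 22−10 = 12
LF_F = LS_H = 22; LS_F = 22−13 = 9
LF_E = LS_H = 22; LS_E = 22−7 = 15
LF_D = LS_G = 12; LS_D = 12−5 = 7
LF_C = LS_D = 7; LS_C = 7−7 = 0
LF_B = LS_E = 15; LS_B = 15−5 = 10
LF_A = min(LS_D=7, LS_F=9, LS_H=22) = 7; LS_A = 7−5 = 2
Slack_A = LS_A − ES_A = 2 − 0 = 2

2 hours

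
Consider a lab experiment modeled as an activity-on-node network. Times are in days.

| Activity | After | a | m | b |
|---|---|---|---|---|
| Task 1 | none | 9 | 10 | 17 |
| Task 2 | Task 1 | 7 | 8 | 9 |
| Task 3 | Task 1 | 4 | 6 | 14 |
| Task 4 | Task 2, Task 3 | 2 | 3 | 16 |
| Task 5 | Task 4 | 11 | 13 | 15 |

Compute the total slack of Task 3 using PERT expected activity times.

te_Task 1 = (9 + 4·10 + 17)/6 = 66/6 = 11
te_Task 2 = (7 + 4·8 + 9)/6 = 48/6 = 8
te_Task 3 = (4 + 4·6 + 14)/6 = 42/6 = 7
te_Task 4 = (2 + 4·3 + 16)/6 = 30/6 = 5
te_Task 5 = (11 + 4·13 + 15)/6 = 78/6 = 13

Forward pass:
ES_Task 1 = 0; EF_Task 1 = 11
ES_Task 2 = 11; EF_Task 2 = 11+8 = 19
ES_Task 3 = 11; EF_Task 3 = 11+7 = 18
ES_Task 4 = max(EF_Task 2=19, EF_Task 3=18) = 19; EF_Task 4 = 19+5 = 24
ES_Task 5 = 24; EF_Task 5 = 24+13 = 37
Expected project duration μ = 37 days. Critical path: Task 1 → Task 2 → Task 4 → Task 5.

Backward pass:
LF_Task 5 = 37; LS_Task 5 = 37−13 = 24
LF_Task 4 = LS_Task 5 = 24; LS_Task 4 = 24−5 = 19
LF_Task 3 = LS_Task 4 = 19; LS_Task 3 = 19−7 = 12
LF_Task 2 = LS_Task 4 = 19; LS_Task 2 = 19−8 = 11
LF_Task 1 = min(LS_Task 2=11, LS_Task 3=12) = 11; LS_Task 1 = 11−11 = 0
Slack_Task 3 = LS_Task 3 − ES_Task 3 = 12 − 11 = 1

1 days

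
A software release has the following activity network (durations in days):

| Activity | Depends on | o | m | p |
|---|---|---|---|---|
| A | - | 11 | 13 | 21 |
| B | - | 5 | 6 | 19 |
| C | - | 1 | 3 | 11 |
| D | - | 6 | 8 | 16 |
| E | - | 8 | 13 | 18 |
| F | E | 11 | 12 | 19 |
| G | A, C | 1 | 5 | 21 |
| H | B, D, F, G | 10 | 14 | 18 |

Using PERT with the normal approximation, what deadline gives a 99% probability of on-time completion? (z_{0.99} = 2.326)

te_A = (11 + 4·13 + 21)/6 = 84/6 = 14; σ²_A = ((21−11)/6)² = 2.778
te_B = (5 + 4·6 + 19)/6 = 48/6 = 8; σ²_B = ((19−5)/6)² = 5.444
te_C = (1 + 4·3 + 11)/6 = 24/6 = 4; σ²_C = ((11−1)/6)² = 2.778
te_D = (6 + 4·8 + 16)/6 = 54/6 = 9; σ²_D = ((16−6)/6)² = 2.778
te_E = (8 + 4·13 + 18)/6 = 78/6 = 13; σ²_E = ((18−8)/6)² = 2.778
te_F = (11 + 4·12 + 19)/6 = 78/6 = 13; σ²_F = ((19−11)/6)² = 1.778
te_G = (1 + 4·5 + 21)/6 = 42/6 = 7; σ²_G = ((21−1)/6)² = 11.111
te_H = (10 + 4·14 + 18)/6 = 84/6 = 14; σ²_H = ((18−10)/6)² = 1.778

Forward pass:
ES_A = 0; EF_A = 14
ES_B = 0; EF_B = 8
ES_C = 0; EF_C = 4
ES_D = 0; EF_D = 9
ES_E = 0; EF_E = 13
ES_F = 13; EF_F = 13+13 = 26
ES_G = max(EF_A=14, EF_C=4) = 14; EF_G = 14+7 = 21
ES_H = max(EF_B=8, EF_D=9, EF_F=26, EF_G=21) = 26; EF_H = 26+14 = 40
Expected project duration μ = 40 days. Critical path: E → F → H.

Variance along critical path = 2.778 + 1.778 + 1.778 = 6.333; σ = 2.517 days.
D = μ + z·σ = 40 + 2.326·2.517 = 45.9 days

45.9 days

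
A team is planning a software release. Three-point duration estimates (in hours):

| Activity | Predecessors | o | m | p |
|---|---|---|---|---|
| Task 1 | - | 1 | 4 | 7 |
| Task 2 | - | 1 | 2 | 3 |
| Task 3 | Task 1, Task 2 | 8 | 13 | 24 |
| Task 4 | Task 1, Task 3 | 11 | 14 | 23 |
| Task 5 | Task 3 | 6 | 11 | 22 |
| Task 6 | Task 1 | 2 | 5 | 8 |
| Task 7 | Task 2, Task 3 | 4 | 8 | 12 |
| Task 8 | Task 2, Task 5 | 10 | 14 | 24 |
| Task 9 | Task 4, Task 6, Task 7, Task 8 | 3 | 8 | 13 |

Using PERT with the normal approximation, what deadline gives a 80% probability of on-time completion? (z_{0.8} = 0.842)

57.1 hours

te_Task 1 = (1 + 4·4 + 7)/6 = 24/6 = 4; σ²_Task 1 = ((7−1)/6)² = 1.000
te_Task 2 = (1 + 4·2 + 3)/6 = 12/6 = 2; σ²_Task 2 = ((3−1)/6)² = 0.111
te_Task 3 = (8 + 4·13 + 24)/6 = 84/6 = 14; σ²_Task 3 = ((24−8)/6)² = 7.111
te_Task 4 = (11 + 4·14 + 23)/6 = 90/6 = 15; σ²_Task 4 = ((23−11)/6)² = 4.000
te_Task 5 = (6 + 4·11 + 22)/6 = 72/6 = 12; σ²_Task 5 = ((22−6)/6)² = 7.111
te_Task 6 = (2 + 4·5 + 8)/6 = 30/6 = 5; σ²_Task 6 = ((8−2)/6)² = 1.000
te_Task 7 = (4 + 4·8 + 12)/6 = 48/6 = 8; σ²_Task 7 = ((12−4)/6)² = 1.778
te_Task 8 = (10 + 4·14 + 24)/6 = 90/6 = 15; σ²_Task 8 = ((24−10)/6)² = 5.444
te_Task 9 = (3 + 4·8 + 13)/6 = 48/6 = 8; σ²_Task 9 = ((13−3)/6)² = 2.778

Forward pass:
ES_Task 1 = 0; EF_Task 1 = 4
ES_Task 2 = 0; EF_Task 2 = 2
ES_Task 3 = max(EF_Task 1=4, EF_Task 2=2) = 4; EF_Task 3 = 4+14 = 18
ES_Task 4 = max(EF_Task 1=4, EF_Task 3=18) = 18; EF_Task 4 = 18+15 = 33
ES_Task 5 = 18; EF_Task 5 = 18+12 = 30
ES_Task 6 = 4; EF_Task 6 = 4+5 = 9
ES_Task 7 = max(EF_Task 2=2, EF_Task 3=18) = 18; EF_Task 7 = 18+8 = 26
ES_Task 8 = max(EF_Task 2=2, EF_Task 5=30) = 30; EF_Task 8 = 30+15 = 45
ES_Task 9 = max(EF_Task 4=33, EF_Task 6=9, EF_Task 7=26, EF_Task 8=45) = 45; EF_Task 9 = 45+8 = 53
Expected project duration μ = 53 hours. Critical path: Task 1 → Task 3 → Task 5 → Task 8 → Task 9.

Variance along critical path = 1.000 + 7.111 + 7.111 + 5.444 + 2.778 = 23.444; σ = 4.842 hours.
D = μ + z·σ = 53 + 0.842·4.842 = 57.1 hours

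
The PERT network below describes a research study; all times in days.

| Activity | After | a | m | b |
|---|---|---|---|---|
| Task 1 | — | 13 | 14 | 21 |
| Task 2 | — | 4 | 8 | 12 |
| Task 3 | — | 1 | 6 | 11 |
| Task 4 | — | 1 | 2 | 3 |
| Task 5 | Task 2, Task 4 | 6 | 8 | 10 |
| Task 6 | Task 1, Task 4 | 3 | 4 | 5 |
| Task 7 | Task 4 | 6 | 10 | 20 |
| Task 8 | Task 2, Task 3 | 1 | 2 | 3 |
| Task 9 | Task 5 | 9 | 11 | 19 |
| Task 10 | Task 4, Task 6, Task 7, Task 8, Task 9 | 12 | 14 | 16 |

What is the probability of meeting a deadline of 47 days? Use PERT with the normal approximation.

0.984

te_Task 1 = (13 + 4·14 + 21)/6 = 90/6 = 15; σ²_Task 1 = ((21−13)/6)² = 1.778
te_Task 2 = (4 + 4·8 + 12)/6 = 48/6 = 8; σ²_Task 2 = ((12−4)/6)² = 1.778
te_Task 3 = (1 + 4·6 + 11)/6 = 36/6 = 6; σ²_Task 3 = ((11−1)/6)² = 2.778
te_Task 4 = (1 + 4·2 + 3)/6 = 12/6 = 2; σ²_Task 4 = ((3−1)/6)² = 0.111
te_Task 5 = (6 + 4·8 + 10)/6 = 48/6 = 8; σ²_Task 5 = ((10−6)/6)² = 0.444
te_Task 6 = (3 + 4·4 + 5)/6 = 24/6 = 4; σ²_Task 6 = ((5−3)/6)² = 0.111
te_Task 7 = (6 + 4·10 + 20)/6 = 66/6 = 11; σ²_Task 7 = ((20−6)/6)² = 5.444
te_Task 8 = (1 + 4·2 + 3)/6 = 12/6 = 2; σ²_Task 8 = ((3−1)/6)² = 0.111
te_Task 9 = (9 + 4·11 + 19)/6 = 72/6 = 12; σ²_Task 9 = ((19−9)/6)² = 2.778
te_Task 10 = (12 + 4·14 + 16)/6 = 84/6 = 14; σ²_Task 10 = ((16−12)/6)² = 0.444

Forward pass:
ES_Task 1 = 0; EF_Task 1 = 15
ES_Task 2 = 0; EF_Task 2 = 8
ES_Task 3 = 0; EF_Task 3 = 6
ES_Task 4 = 0; EF_Task 4 = 2
ES_Task 5 = max(EF_Task 2=8, EF_Task 4=2) = 8; EF_Task 5 = 8+8 = 16
ES_Task 6 = max(EF_Task 1=15, EF_Task 4=2) = 15; EF_Task 6 = 15+4 = 19
ES_Task 7 = 2; EF_Task 7 = 2+11 = 13
ES_Task 8 = max(EF_Task 2=8, EF_Task 3=6) = 8; EF_Task 8 = 8+2 = 10
ES_Task 9 = 16; EF_Task 9 = 16+12 = 28
ES_Task 10 = max(EF_Task 4=2, EF_Task 6=19, EF_Task 7=13, EF_Task 8=10, EF_Task 9=28) = 28; EF_Task 10 = 28+14 = 42
Expected project duration μ = 42 days. Critical path: Task 2 → Task 5 → Task 9 → Task 10.

Variance along critical path = 1.778 + 0.444 + 2.778 + 0.444 = 5.444; σ = √5.444 = 2.333 days.
Z = (47 − 42) / 2.333 = 2.143
P(T ≤ 47) = Φ(2.143) ≈ 0.984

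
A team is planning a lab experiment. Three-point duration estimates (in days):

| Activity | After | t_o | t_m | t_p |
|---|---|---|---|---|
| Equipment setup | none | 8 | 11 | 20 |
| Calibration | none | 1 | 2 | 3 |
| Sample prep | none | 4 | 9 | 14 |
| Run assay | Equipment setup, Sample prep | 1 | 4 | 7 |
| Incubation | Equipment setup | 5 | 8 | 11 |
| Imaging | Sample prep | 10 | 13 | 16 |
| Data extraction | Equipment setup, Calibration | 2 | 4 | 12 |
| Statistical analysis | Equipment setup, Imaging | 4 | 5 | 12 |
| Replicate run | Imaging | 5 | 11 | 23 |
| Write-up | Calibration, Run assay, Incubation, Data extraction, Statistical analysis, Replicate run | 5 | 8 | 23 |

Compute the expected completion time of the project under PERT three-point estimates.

44 days

te_Equipment setup = (8 + 4·11 + 20)/6 = 72/6 = 12
te_Calibration = (1 + 4·2 + 3)/6 = 12/6 = 2
te_Sample prep = (4 + 4·9 + 14)/6 = 54/6 = 9
te_Run assay = (1 + 4·4 + 7)/6 = 24/6 = 4
te_Incubation = (5 + 4·8 + 11)/6 = 48/6 = 8
te_Imaging = (10 + 4·13 + 16)/6 = 78/6 = 13
te_Data extraction = (2 + 4·4 + 12)/6 = 30/6 = 5
te_Statistical analysis = (4 + 4·5 + 12)/6 = 36/6 = 6
te_Replicate run = (5 + 4·11 + 23)/6 = 72/6 = 12
te_Write-up = (5 + 4·8 + 23)/6 = 60/6 = 10

Forward pass:
ES_Equipment setup = 0; EF_Equipment setup = 12
ES_Calibration = 0; EF_Calibration = 2
ES_Sample prep = 0; EF_Sample prep = 9
ES_Run assay = max(EF_Equipment setup=12, EF_Sample prep=9) = 12; EF_Run assay = 12+4 = 16
ES_Incubation = 12; EF_Incubation = 12+8 = 20
ES_Imaging = 9; EF_Imaging = 9+13 = 22
ES_Data extraction = max(EF_Equipment setup=12, EF_Calibration=2) = 12; EF_Data extraction = 12+5 = 17
ES_Statistical analysis = max(EF_Equipment setup=12, EF_Imaging=22) = 22; EF_Statistical analysis = 22+6 = 28
ES_Replicate run = 22; EF_Replicate run = 22+12 = 34
ES_Write-up = max(EF_Calibration=2, EF_Run assay=16, EF_Incubation=20, EF_Data extraction=17, EF_Statistical analysis=28, EF_Replicate run=34) = 34; EF_Write-up = 34+10 = 44
Expected project duration μ = 44 days. Critical path: Sample prep → Imaging → Replicate run → Write-up.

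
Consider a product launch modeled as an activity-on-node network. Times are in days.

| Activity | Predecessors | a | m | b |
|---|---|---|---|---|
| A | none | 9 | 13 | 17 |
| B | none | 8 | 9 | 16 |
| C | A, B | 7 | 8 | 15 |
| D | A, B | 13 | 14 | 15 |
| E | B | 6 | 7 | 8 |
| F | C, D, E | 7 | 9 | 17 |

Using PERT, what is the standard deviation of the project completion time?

2.16 days

te_A = (9 + 4·13 + 17)/6 = 78/6 = 13; σ²_A = ((17−9)/6)² = 1.778
te_B = (8 + 4·9 + 16)/6 = 60/6 = 10; σ²_B = ((16−8)/6)² = 1.778
te_C = (7 + 4·8 + 15)/6 = 54/6 = 9; σ²_C = ((15−7)/6)² = 1.778
te_D = (13 + 4·14 + 15)/6 = 84/6 = 14; σ²_D = ((15−13)/6)² = 0.111
te_E = (6 + 4·7 + 8)/6 = 42/6 = 7; σ²_E = ((8−6)/6)² = 0.111
te_F = (7 + 4·9 + 17)/6 = 60/6 = 10; σ²_F = ((17−7)/6)² = 2.778

Forward pass:
ES_A = 0; EF_A = 13
ES_B = 0; EF_B = 10
ES_C = max(EF_A=13, EF_B=10) = 13; EF_C = 13+9 = 22
ES_D = max(EF_A=13, EF_B=10) = 13; EF_D = 13+14 = 27
ES_E = 10; EF_E = 10+7 = 17
ES_F = max(EF_C=22, EF_D=27, EF_E=17) = 27; EF_F = 27+10 = 37
Expected project duration μ = 37 days. Critical path: A → D → F.

Variance along critical path = 1.778 + 0.111 + 2.778 = 4.667
σ = √4.667 = 2.160 days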